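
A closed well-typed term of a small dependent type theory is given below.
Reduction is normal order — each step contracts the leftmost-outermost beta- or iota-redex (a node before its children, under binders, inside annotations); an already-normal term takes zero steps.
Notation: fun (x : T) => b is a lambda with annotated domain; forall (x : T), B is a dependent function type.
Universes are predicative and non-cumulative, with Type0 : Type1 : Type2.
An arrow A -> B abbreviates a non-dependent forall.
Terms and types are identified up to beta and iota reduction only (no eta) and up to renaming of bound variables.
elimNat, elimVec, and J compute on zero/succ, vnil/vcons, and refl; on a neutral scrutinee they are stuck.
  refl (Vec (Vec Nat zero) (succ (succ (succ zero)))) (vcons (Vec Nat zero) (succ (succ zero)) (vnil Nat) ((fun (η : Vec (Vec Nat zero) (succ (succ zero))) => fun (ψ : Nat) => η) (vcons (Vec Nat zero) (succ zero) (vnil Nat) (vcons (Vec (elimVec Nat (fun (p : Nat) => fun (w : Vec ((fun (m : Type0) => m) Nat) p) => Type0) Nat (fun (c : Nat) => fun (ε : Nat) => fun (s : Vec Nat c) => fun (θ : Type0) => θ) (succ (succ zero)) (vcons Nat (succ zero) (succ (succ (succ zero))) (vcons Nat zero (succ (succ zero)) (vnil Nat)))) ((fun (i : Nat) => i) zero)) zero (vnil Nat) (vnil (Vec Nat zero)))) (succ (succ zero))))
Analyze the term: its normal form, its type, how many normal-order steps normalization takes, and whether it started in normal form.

reduced normal form:
  refl (Vec (Vec Nat zero) (succ (succ (succ zero)))) (vcons (Vec Nat zero) (succ (succ zero)) (vnil Nat) (vcons (Vec Nat zero) (succ zero) (vnil Nat) (vcons (Vec Nat zero) zero (vnil Nat) (vnil (Vec Nat zero)))))
inferred type:
  Eq (Vec (Vec Nat zero) (succ (succ (succ zero)))) (vcons (Vec Nat zero) (succ (succ zero)) (vnil Nat) (vcons (Vec Nat zero) (succ zero) (vnil Nat) (vcons (Vec Nat zero) zero (vnil Nat) (vnil (Vec Nat zero))))) (vcons (Vec Nat zero) (succ (succ zero)) (vnil Nat) (vcons (Vec Nat zero) (succ zero) (vnil Nat) (vcons (Vec Nat zero) zero (vnil Nat) (vnil (Vec Nat zero)))))
normal-order step count: 14
term was already normal: no
first redex: a beta-redex


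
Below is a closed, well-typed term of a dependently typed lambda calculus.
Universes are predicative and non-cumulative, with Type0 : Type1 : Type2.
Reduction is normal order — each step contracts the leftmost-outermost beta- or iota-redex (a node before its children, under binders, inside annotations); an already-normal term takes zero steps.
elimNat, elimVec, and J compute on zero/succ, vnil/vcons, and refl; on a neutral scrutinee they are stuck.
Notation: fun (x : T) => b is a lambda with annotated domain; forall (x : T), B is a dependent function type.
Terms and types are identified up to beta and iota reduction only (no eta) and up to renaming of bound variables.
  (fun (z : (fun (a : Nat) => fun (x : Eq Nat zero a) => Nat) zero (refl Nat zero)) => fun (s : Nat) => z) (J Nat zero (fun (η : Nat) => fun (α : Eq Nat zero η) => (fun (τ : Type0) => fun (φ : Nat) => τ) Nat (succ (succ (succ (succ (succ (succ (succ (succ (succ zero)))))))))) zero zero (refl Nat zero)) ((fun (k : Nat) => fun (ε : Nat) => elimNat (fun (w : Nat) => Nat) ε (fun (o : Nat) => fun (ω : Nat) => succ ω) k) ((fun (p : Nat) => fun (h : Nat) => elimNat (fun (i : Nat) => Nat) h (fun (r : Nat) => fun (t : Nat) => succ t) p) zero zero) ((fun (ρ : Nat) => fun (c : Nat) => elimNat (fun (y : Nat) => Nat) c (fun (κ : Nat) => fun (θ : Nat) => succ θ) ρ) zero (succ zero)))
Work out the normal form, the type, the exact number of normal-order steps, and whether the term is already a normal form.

normal form:
  zero
type:
  Nat
reduction steps (normal order): 3
term was already normal: no
first contracted redex: a beta-redex


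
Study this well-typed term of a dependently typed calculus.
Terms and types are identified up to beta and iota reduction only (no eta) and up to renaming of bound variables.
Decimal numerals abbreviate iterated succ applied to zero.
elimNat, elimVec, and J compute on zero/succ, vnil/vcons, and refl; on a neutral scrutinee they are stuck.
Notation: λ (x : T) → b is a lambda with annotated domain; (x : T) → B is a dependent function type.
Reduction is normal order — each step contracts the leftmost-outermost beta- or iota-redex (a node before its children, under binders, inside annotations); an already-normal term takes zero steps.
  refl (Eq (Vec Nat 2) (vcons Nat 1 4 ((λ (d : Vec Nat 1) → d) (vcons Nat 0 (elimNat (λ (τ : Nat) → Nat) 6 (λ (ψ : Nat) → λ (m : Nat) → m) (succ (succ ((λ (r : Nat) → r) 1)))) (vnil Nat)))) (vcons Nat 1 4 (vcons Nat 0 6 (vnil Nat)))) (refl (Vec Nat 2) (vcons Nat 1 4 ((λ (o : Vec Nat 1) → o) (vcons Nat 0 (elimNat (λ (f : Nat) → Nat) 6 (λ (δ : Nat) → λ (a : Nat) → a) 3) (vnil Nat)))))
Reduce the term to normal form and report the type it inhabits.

reduced normal form:
  refl (Eq (Vec Nat 2) (vcons Nat 1 4 (vcons Nat 0 6 (vnil Nat))) (vcons Nat 1 4 (vcons Nat 0 6 (vnil Nat)))) (refl (Vec Nat 2) (vcons Nat 1 4 (vcons Nat 0 6 (vnil Nat))))
type:
  Eq (Eq (Vec Nat 2) (vcons Nat 1 4 (vcons Nat 0 6 (vnil Nat))) (vcons Nat 1 4 (vcons Nat 0 6 (vnil Nat)))) (refl (Vec Nat 2) (vcons Nat 1 4 (vcons Nat 0 6 (vnil Nat)))) (refl (Vec Nat 2) (vcons Nat 1 4 (vcons Nat 0 6 (vnil Nat))))


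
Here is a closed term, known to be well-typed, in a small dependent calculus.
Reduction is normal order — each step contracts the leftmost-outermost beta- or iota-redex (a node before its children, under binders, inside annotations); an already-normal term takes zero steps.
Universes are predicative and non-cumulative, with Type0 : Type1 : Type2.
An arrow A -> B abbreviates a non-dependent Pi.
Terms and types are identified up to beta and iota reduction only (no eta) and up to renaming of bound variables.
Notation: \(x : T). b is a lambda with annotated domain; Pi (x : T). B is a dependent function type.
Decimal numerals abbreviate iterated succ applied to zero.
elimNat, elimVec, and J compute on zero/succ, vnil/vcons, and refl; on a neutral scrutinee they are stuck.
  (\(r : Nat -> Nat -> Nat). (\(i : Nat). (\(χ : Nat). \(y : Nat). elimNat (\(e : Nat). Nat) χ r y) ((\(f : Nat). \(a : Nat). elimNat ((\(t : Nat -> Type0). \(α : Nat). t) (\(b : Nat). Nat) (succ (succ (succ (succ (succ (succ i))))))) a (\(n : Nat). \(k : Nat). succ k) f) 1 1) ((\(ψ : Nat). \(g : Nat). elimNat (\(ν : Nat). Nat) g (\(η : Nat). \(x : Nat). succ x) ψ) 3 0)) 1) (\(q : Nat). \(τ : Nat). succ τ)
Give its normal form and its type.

normal form:
  5
type:
  Nat
observation: the leftmost-outermost redex is a beta-redex, and normalization takes 32 steps.


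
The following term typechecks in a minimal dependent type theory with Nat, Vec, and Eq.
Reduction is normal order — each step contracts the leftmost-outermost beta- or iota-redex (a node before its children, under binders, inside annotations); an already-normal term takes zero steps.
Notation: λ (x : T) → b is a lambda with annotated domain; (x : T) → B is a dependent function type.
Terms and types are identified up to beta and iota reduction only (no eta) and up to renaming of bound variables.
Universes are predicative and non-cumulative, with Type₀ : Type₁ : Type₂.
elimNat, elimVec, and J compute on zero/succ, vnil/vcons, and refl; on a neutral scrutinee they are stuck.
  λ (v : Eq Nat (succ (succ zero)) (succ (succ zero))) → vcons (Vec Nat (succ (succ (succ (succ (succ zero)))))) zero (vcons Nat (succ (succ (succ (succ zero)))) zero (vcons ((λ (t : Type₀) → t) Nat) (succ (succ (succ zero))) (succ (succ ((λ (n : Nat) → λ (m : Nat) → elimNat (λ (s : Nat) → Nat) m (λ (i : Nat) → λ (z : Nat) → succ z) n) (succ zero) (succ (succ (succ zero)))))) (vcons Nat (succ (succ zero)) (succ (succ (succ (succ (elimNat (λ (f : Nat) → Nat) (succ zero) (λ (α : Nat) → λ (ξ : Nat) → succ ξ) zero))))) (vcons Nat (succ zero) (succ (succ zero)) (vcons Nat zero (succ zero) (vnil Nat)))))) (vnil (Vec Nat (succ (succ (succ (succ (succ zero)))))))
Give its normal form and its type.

resulting normal form:
  λ (v : Eq Nat (succ (succ zero)) (succ (succ zero))) → vcons (Vec Nat (succ (succ (succ (succ (succ zero)))))) zero (vcons Nat (succ (succ (succ (succ zero)))) zero (vcons Nat (succ (succ (succ zero))) (succ (succ (succ (succ (succ (succ zero)))))) (vcons Nat (succ (succ zero)) (succ (succ (succ (succ (succ zero))))) (vcons Nat (succ zero) (succ (succ zero)) (vcons Nat zero (succ zero) (vnil Nat)))))) (vnil (Vec Nat (succ (succ (succ (succ (succ zero)))))))
inferred type:
  (v : Eq Nat (succ (succ zero)) (succ (succ zero))) → Vec (Vec Nat (succ (succ (succ (succ (succ zero)))))) (succ zero)
observation: normalization takes exactly 8 steps under the normal-order strategy.


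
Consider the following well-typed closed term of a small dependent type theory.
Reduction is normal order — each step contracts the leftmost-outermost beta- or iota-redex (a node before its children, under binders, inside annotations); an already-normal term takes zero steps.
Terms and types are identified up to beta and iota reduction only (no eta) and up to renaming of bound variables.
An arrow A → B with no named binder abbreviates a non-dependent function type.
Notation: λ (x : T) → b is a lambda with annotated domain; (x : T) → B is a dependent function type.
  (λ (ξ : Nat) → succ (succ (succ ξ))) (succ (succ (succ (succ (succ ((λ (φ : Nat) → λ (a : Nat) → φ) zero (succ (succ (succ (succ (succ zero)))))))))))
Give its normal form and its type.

reduced normal form:
  succ (succ (succ (succ (succ (succ (succ (succ zero)))))))
inferred type:
  Nat


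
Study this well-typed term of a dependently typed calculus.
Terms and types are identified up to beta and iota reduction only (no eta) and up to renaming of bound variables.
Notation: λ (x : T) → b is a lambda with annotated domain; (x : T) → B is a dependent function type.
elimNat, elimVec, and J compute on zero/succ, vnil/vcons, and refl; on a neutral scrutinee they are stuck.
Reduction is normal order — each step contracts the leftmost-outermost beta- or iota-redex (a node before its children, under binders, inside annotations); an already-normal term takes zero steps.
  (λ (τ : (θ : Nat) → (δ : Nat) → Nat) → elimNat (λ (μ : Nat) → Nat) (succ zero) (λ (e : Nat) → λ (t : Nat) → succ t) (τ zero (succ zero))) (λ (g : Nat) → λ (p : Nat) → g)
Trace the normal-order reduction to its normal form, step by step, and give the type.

reduction (normal order):
  (λ (τ : (θ : Nat) → (δ : Nat) → Nat) → elimNat (λ (μ : Nat) → Nat) (succ zero) (λ (e : Nat) → λ (t : Nat) → succ t) (τ zero (succ zero))) (λ (g : Nat) → λ (p : Nat) → g)
  ~> elimNat (λ (τ : Nat) → Nat) (succ zero) (λ (θ : Nat) → λ (δ : Nat) → succ δ) ((λ (μ : Nat) → λ (e : Nat) → μ) zero (succ zero))
  ~> elimNat (λ (τ : Nat) → Nat) (succ zero) (λ (θ : Nat) → λ (δ : Nat) → succ δ) ((λ (μ : Nat) → zero) (succ zero))
  ~> elimNat (λ (τ : Nat) → Nat) (succ zero) (λ (θ : Nat) → λ (δ : Nat) → succ δ) zero
  ~> succ zero
inferred type:
  Nat


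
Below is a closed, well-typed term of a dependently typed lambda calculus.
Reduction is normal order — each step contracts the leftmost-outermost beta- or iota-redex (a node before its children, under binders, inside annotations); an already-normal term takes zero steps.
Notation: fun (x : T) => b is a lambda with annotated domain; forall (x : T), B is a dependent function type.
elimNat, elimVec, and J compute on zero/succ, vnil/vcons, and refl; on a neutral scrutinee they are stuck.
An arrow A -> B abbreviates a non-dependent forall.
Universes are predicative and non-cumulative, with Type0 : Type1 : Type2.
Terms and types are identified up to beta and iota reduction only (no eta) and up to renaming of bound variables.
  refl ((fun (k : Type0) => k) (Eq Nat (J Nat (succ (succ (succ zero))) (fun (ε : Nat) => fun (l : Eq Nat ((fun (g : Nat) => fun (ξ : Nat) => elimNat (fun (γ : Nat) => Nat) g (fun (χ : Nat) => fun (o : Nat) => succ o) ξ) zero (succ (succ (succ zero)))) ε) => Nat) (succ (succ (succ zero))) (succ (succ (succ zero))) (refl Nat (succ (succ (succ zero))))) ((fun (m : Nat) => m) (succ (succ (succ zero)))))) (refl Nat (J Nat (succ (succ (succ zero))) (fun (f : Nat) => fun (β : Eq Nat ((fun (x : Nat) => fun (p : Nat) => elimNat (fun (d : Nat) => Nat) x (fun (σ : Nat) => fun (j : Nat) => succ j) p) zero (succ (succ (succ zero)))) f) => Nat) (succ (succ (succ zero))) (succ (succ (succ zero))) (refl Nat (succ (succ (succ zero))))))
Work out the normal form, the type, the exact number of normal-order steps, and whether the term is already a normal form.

resulting normal form:
  refl (Eq Nat (succ (succ (succ zero))) (succ (succ (succ zero)))) (refl Nat (succ (succ (succ zero))))
inferred type:
  Eq (Eq Nat (succ (succ (succ zero))) (succ (succ (succ zero)))) (refl Nat (succ (succ (succ zero)))) (refl Nat (succ (succ (succ zero))))
reduction steps (normal order): 4
started in normal form: no
first contracted redex: a beta-redex


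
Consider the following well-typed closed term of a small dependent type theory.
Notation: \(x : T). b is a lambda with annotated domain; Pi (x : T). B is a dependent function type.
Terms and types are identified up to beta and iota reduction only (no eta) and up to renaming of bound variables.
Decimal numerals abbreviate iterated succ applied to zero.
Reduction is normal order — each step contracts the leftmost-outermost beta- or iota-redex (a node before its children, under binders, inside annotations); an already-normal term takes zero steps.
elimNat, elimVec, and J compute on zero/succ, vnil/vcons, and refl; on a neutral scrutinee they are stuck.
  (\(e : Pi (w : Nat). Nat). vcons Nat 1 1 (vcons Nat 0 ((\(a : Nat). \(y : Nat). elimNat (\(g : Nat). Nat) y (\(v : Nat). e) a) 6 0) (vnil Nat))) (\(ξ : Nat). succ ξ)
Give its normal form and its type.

reduced normal form:
  vcons Nat 1 1 (vcons Nat 0 6 (vnil Nat))
the term's type:
  Vec Nat 2


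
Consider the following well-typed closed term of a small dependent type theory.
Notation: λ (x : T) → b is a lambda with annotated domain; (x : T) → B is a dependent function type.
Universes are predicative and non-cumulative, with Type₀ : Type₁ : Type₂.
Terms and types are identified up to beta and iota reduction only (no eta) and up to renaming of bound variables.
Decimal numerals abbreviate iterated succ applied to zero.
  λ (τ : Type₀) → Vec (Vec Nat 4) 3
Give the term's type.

the term's type:
  (τ : Type₀) → Type₀


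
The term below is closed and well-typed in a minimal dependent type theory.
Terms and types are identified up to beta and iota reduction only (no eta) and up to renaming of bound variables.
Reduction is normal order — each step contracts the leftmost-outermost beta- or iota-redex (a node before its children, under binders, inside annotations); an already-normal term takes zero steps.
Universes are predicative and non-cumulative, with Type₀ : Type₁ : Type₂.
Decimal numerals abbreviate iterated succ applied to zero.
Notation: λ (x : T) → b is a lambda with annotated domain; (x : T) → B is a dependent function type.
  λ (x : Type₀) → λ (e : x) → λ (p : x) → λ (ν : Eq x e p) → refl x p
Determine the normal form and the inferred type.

resulting normal form:
  λ (x : Type₀) → λ (e : x) → λ (p : x) → λ (ν : Eq x e p) → refl x p
type:
  (x : Type₀) → (e : x) → (p : x) → (ν : Eq x e p) → Eq x p p
observation: the term is already in normal form.


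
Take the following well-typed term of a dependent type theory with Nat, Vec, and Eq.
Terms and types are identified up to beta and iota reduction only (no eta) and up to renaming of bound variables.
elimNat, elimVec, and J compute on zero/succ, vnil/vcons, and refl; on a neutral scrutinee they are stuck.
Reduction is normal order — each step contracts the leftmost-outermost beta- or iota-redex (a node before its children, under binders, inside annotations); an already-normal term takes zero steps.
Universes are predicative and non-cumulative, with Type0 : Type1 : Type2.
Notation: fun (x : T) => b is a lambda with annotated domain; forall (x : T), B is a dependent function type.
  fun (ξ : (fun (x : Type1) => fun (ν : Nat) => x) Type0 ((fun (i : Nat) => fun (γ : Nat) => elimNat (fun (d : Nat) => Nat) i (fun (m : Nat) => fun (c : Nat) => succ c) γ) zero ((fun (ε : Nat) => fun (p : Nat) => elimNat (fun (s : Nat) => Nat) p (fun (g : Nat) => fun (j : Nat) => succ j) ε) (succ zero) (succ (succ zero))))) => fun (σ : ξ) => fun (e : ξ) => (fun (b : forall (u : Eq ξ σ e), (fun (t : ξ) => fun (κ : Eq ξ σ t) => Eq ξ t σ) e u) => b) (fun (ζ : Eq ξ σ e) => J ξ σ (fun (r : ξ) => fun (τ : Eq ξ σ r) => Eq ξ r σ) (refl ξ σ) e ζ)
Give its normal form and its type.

resulting normal form:
  fun (ξ : Type0) => fun (x : ξ) => fun (ν : ξ) => fun (i : Eq ξ x ν) => J ξ x (fun (γ : ξ) => fun (d : Eq ξ x γ) => Eq ξ γ x) (refl ξ x) ν i
inferred type:
  forall (ξ : Type0), forall (x : ξ), forall (ν : ξ), forall (i : Eq ξ x ν), Eq ξ ν x


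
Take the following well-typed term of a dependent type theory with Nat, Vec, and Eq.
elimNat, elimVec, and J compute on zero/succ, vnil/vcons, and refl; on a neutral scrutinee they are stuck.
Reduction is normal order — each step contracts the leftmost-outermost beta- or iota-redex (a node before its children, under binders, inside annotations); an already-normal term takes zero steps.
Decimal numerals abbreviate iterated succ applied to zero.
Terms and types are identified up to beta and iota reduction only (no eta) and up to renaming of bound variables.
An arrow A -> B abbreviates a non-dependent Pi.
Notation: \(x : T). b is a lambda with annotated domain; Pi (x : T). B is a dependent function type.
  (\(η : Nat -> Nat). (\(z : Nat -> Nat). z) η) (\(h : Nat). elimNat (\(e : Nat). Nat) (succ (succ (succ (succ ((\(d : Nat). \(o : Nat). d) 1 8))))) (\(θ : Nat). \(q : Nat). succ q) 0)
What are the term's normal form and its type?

normal form:
  \(η : Nat). 5
inferred type:
  Nat -> Nat


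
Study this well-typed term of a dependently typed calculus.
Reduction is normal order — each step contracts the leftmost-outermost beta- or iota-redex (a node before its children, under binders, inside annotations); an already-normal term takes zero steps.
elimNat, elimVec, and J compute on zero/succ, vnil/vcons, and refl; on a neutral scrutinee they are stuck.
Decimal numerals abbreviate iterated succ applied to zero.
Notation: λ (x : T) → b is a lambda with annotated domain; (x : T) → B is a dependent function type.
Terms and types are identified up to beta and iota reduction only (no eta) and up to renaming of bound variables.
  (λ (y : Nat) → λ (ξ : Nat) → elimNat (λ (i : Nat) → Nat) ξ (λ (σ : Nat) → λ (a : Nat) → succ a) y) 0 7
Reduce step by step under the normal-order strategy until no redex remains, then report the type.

reduction (normal order):
  (λ (y : Nat) → λ (ξ : Nat) → elimNat (λ (i : Nat) → Nat) ξ (λ (σ : Nat) → λ (a : Nat) → succ a) y) 0 7
  ~> (λ (y : Nat) → elimNat (λ (ξ : Nat) → Nat) y (λ (i : Nat) → λ (σ : Nat) → succ σ) 0) 7
  ~> elimNat (λ (y : Nat) → Nat) 7 (λ (ξ : Nat) → λ (i : Nat) → succ i) 0
  ~> 7
type:
  Nat


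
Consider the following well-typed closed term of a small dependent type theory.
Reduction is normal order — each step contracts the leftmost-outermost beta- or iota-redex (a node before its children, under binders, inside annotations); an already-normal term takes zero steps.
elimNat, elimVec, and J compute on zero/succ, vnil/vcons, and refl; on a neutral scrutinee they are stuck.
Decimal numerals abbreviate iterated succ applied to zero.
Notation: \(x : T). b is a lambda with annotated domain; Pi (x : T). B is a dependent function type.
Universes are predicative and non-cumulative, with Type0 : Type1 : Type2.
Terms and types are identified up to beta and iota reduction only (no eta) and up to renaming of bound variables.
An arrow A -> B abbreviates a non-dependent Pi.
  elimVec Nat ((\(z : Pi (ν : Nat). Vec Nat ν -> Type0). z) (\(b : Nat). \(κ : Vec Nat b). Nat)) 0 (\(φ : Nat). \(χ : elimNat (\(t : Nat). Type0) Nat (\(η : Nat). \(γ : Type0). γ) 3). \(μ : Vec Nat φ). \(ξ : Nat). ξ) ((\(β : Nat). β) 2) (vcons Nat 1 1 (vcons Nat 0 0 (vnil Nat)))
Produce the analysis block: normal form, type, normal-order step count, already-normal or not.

resulting normal form:
  0
type:
  Nat
steps to reach normal form (normal order): 11
term was already normal: no
first contracted redex: an elimVec iota-redex


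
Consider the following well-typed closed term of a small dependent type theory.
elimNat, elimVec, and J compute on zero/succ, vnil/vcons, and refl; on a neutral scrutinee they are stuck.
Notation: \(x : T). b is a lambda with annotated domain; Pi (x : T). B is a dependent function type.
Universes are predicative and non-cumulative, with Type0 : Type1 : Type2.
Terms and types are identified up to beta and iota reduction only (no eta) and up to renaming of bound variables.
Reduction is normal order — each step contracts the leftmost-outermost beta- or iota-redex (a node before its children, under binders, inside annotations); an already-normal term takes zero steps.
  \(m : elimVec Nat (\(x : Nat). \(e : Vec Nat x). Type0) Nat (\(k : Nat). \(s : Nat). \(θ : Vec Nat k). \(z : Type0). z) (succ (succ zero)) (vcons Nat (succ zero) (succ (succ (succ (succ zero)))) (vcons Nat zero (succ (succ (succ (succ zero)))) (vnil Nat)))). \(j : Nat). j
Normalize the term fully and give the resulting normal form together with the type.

resulting normal form:
  \(m : Nat). \(x : Nat). x
inferred type:
  Pi (m : Nat). Pi (x : Nat). Nat
observation: 11 normal-order steps normalize the term, beginning with an elimVec iota-redex.


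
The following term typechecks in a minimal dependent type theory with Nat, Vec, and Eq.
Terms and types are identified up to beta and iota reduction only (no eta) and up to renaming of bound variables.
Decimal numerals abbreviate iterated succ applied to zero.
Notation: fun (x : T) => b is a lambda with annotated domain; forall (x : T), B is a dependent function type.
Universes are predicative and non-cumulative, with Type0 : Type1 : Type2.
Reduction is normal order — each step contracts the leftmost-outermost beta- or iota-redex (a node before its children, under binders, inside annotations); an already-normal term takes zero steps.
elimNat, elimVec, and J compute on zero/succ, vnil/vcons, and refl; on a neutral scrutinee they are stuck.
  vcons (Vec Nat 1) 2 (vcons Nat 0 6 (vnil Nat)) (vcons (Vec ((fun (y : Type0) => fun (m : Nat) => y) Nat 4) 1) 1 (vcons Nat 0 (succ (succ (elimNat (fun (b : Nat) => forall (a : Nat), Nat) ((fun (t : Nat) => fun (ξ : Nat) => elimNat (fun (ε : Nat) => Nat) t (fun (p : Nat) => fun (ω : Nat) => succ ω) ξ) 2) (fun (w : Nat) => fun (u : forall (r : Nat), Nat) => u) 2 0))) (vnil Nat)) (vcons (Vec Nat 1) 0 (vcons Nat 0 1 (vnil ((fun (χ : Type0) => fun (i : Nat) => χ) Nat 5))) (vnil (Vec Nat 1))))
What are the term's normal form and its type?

normal form:
  vcons (Vec Nat 1) 2 (vcons Nat 0 6 (vnil Nat)) (vcons (Vec Nat 1) 1 (vcons Nat 0 4 (vnil Nat)) (vcons (Vec Nat 1) 0 (vcons Nat 0 1 (vnil Nat)) (vnil (Vec Nat 1))))
type:
  Vec (Vec Nat 1) 3
observation: contracting a beta-redex first, the term normalizes in 14 steps.


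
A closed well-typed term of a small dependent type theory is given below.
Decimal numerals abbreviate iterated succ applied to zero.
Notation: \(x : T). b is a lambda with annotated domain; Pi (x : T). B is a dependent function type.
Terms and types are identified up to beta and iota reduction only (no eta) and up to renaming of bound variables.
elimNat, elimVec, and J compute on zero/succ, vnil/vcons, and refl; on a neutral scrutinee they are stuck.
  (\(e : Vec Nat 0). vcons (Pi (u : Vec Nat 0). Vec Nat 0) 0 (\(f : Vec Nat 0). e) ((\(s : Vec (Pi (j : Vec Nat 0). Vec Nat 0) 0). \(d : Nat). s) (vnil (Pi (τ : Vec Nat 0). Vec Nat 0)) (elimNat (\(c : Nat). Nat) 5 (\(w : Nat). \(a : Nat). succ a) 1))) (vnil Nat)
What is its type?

inferred type:
  Vec (Pi (e : Vec Nat 0). Vec Nat 0) 1


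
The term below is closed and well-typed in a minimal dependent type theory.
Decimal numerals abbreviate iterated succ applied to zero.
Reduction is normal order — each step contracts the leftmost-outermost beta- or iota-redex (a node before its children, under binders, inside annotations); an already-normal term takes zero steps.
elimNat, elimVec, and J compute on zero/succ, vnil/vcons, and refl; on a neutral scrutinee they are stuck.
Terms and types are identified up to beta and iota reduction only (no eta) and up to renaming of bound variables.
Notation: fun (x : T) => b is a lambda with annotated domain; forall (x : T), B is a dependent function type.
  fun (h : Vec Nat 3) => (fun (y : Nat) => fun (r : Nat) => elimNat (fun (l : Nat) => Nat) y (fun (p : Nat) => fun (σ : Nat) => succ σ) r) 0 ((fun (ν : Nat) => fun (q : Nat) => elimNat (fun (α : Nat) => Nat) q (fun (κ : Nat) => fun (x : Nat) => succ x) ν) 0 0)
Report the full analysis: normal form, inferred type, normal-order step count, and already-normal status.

reduced normal form:
  fun (h : Vec Nat 3) => 0
the term's type:
  forall (h : Vec Nat 3), Nat
reduction steps (normal order): 6
started in normal form: no
first redex: a beta-redex


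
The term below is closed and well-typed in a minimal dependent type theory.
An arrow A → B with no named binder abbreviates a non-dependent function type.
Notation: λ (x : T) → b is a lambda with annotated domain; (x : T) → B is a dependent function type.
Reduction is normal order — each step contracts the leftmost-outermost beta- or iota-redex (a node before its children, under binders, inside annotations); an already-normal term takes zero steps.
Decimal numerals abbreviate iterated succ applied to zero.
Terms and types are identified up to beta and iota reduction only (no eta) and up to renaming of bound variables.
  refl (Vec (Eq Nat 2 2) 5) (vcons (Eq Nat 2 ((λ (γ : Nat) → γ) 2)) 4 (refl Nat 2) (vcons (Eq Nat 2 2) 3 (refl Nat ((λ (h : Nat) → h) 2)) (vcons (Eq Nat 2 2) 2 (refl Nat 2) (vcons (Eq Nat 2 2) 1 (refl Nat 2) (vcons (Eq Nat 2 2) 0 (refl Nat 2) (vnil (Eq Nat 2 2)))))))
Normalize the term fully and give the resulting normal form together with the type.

resulting normal form:
  refl (Vec (Eq Nat 2 2) 5) (vcons (Eq Nat 2 2) 4 (refl Nat 2) (vcons (Eq Nat 2 2) 3 (refl Nat 2) (vcons (Eq Nat 2 2) 2 (refl Nat 2) (vcons (Eq Nat 2 2) 1 (refl Nat 2) (vcons (Eq Nat 2 2) 0 (refl Nat 2) (vnil (Eq Nat 2 2)))))))
type:
  Eq (Vec (Eq Nat 2 2) 5) (vcons (Eq Nat 2 2) 4 (refl Nat 2) (vcons (Eq Nat 2 2) 3 (refl Nat 2) (vcons (Eq Nat 2 2) 2 (refl Nat 2) (vcons (Eq Nat 2 2) 1 (refl Nat 2) (vcons (Eq Nat 2 2) 0 (refl Nat 2) (vnil (Eq Nat 2 2))))))) (vcons (Eq Nat 2 2) 4 (refl Nat 2) (vcons (Eq Nat 2 2) 3 (refl Nat 2) (vcons (Eq Nat 2 2) 2 (refl Nat 2) (vcons (Eq Nat 2 2) 1 (refl Nat 2) (vcons (Eq Nat 2 2) 0 (refl Nat 2) (vnil (Eq Nat 2 2)))))))
observation: 2 normal-order steps separate the term from its normal form.


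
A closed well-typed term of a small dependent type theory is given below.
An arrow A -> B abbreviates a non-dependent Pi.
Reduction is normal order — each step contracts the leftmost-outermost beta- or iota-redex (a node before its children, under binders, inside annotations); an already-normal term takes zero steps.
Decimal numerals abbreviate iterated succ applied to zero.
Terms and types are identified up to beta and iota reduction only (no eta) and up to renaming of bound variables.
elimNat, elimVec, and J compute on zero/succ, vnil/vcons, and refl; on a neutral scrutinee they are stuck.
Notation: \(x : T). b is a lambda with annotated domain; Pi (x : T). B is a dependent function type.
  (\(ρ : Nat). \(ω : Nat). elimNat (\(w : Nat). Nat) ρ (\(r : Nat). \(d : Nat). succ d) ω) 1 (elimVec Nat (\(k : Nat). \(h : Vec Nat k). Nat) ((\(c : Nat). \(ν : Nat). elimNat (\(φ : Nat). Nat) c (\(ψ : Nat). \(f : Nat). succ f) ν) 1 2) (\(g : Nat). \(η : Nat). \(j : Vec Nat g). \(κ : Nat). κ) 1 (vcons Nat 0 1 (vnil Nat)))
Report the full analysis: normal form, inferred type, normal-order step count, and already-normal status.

reduced normal form:
  4
inferred type:
  Nat
steps to reach normal form (normal order): 27
already normal: no
first contracted redex: a beta-redex


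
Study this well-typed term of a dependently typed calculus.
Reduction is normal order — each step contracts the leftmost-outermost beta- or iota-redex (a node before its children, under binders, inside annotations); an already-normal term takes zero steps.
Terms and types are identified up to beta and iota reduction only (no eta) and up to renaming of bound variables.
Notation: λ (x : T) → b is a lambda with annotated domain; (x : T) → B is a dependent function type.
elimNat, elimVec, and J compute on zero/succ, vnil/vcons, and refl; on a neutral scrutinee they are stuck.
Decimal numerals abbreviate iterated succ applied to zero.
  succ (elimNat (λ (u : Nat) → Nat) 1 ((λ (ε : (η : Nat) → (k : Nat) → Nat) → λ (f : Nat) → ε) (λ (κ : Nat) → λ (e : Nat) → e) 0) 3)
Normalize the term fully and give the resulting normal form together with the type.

resulting normal form:
  2
the term's type:
  Nat
observation: reduction starts at an elimNat iota-redex, and 16 normal-order steps reach the normal form.


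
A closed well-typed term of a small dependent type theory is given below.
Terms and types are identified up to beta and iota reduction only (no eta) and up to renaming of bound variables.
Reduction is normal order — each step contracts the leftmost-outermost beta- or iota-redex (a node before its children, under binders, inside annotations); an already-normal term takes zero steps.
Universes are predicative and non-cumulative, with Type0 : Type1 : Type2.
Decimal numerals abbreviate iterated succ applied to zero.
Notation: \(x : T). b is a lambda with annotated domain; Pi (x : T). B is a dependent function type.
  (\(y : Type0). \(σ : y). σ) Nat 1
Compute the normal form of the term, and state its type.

reduced normal form:
  1
type:
  Nat


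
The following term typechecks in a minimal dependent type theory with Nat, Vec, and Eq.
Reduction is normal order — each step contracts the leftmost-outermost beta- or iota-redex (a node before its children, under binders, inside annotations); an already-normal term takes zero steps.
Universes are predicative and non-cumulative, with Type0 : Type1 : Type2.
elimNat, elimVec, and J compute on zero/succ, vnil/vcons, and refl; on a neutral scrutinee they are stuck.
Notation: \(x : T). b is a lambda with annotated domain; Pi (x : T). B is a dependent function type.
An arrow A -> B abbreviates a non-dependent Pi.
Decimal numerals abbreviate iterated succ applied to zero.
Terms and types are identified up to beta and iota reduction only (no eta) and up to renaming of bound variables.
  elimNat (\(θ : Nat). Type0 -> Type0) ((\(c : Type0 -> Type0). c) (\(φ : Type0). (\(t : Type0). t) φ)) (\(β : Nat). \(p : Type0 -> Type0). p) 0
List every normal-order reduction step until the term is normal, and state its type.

reduction (normal order):
  elimNat (\(θ : Nat). Type0 -> Type0) ((\(c : Type0 -> Type0). c) (\(φ : Type0). (\(t : Type0). t) φ)) (\(β : Nat). \(p : Type0 -> Type0). p) 0
  ~> (\(θ : Type0 -> Type0). θ) (\(c : Type0). (\(φ : Type0). φ) c)
  ~> \(θ : Type0). (\(c : Type0). c) θ
  ~> \(θ : Type0). θ
type:
  Type0 -> Type0


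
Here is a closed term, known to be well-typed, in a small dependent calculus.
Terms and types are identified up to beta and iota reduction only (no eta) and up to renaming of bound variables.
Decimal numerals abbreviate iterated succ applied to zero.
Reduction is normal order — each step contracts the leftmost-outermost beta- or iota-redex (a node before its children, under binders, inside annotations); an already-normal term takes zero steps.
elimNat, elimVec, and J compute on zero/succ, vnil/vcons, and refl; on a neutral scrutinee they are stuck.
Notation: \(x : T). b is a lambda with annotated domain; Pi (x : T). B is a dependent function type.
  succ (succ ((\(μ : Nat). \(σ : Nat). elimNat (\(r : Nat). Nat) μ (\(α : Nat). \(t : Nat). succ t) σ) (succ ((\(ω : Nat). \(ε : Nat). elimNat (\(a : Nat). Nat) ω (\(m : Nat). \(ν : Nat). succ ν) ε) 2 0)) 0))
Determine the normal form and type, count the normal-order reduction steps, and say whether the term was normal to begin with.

reduced normal form:
  5
type:
  Nat
steps to reach normal form (normal order): 6
started in normal form: no
first redex: a beta-redex


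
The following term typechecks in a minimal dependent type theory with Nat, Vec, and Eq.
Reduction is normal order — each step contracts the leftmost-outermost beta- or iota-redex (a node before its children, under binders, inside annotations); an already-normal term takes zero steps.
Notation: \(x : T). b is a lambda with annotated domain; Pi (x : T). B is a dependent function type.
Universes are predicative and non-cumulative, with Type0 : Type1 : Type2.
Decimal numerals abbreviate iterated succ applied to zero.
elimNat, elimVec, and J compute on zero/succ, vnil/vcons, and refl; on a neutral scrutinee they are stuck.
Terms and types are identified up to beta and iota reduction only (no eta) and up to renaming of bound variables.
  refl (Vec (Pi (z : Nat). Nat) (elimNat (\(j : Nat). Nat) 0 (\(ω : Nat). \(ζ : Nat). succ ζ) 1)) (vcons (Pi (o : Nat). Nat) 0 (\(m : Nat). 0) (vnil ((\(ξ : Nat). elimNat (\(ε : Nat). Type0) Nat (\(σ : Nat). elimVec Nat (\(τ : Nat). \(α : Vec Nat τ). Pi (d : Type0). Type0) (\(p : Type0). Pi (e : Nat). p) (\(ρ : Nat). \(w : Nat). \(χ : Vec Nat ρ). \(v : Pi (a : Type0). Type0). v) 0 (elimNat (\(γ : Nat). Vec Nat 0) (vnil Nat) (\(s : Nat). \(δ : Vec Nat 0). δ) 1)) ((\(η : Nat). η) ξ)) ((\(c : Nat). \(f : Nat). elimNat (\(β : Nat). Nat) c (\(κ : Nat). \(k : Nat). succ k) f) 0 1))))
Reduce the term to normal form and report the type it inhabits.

reduced normal form:
  refl (Vec (Pi (z : Nat). Nat) 1) (vcons (Pi (j : Nat). Nat) 0 (\(ω : Nat). 0) (vnil (Pi (ζ : Nat). Nat)))
type:
  Eq (Vec (Pi (z : Nat). Nat) 1) (vcons (Pi (j : Nat). Nat) 0 (\(ω : Nat). 0) (vnil (Pi (ζ : Nat). Nat))) (vcons (Pi (o : Nat). Nat) 0 (\(m : Nat). 0) (vnil (Pi (ξ : Nat). Nat)))


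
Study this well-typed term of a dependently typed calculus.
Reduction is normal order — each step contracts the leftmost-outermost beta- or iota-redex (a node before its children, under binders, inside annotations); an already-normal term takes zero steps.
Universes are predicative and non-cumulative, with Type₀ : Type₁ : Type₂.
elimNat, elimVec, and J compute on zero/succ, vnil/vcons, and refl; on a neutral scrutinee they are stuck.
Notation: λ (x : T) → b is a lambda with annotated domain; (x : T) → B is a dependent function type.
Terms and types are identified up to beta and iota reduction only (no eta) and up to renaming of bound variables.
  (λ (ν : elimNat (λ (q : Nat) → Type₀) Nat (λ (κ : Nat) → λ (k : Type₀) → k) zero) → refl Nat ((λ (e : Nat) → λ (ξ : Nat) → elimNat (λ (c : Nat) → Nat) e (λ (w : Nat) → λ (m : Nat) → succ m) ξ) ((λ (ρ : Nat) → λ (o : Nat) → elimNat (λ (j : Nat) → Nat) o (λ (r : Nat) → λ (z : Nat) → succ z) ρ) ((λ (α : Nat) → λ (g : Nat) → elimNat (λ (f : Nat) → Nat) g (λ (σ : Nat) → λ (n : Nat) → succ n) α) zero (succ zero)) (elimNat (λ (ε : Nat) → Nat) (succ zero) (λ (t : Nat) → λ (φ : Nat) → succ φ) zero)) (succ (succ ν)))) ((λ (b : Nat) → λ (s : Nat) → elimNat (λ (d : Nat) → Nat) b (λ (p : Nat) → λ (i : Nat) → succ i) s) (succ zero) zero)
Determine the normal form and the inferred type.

reduced normal form:
  refl Nat (succ (succ (succ (succ (succ zero)))))
inferred type:
  Eq Nat (succ (succ (succ (succ (succ zero))))) (succ (succ (succ (succ (succ zero)))))


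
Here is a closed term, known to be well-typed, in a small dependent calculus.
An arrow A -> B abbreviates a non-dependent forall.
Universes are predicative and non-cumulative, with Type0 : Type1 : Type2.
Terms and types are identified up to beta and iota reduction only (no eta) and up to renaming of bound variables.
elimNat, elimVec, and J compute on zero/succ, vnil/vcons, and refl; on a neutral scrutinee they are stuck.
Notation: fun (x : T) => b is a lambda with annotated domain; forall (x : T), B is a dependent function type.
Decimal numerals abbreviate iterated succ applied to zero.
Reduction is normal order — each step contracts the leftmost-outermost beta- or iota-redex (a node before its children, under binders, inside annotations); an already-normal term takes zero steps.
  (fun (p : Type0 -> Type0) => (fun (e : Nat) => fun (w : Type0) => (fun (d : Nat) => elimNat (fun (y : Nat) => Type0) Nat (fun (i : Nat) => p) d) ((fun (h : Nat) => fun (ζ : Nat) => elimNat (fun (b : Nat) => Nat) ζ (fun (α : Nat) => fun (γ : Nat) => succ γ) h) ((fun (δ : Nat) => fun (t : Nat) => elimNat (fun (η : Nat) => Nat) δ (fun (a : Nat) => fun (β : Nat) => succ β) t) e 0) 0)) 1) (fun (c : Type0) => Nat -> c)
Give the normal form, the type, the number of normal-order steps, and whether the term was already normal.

resulting normal form:
  fun (p : Type0) => Nat -> Nat
inferred type:
  Type0 -> Type0
steps to reach normal form (normal order): 16
already normal: no
first redex: a beta-redex


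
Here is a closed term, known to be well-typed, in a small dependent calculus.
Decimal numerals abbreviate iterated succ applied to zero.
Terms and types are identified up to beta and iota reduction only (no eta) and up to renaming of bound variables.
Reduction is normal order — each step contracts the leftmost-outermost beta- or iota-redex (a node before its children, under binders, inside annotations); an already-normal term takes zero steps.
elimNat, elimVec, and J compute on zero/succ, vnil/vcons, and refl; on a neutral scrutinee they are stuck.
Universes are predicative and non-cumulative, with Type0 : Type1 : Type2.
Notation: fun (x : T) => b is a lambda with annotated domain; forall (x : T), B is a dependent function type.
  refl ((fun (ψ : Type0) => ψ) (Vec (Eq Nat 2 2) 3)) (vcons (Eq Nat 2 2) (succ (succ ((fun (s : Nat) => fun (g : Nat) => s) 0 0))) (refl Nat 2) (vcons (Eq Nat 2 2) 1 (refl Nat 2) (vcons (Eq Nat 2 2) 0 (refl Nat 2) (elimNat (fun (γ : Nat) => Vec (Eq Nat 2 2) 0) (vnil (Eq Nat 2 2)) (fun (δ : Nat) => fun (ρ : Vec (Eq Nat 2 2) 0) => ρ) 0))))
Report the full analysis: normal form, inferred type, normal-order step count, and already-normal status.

resulting normal form:
  refl (Vec (Eq Nat 2 2) 3) (vcons (Eq Nat 2 2) 2 (refl Nat 2) (vcons (Eq Nat 2 2) 1 (refl Nat 2) (vcons (Eq Nat 2 2) 0 (refl Nat 2) (vnil (Eq Nat 2 2)))))
inferred type:
  Eq (Vec (Eq Nat 2 2) 3) (vcons (Eq Nat 2 2) 2 (refl Nat 2) (vcons (Eq Nat 2 2) 1 (refl Nat 2) (vcons (Eq Nat 2 2) 0 (refl Nat 2) (vnil (Eq Nat 2 2))))) (vcons (Eq Nat 2 2) 2 (refl Nat 2) (vcons (Eq Nat 2 2) 1 (refl Nat 2) (vcons (Eq Nat 2 2) 0 (refl Nat 2) (vnil (Eq Nat 2 2)))))
steps to reach normal form (normal order): 4
term was already normal: no
first contracted redex: a beta-redex


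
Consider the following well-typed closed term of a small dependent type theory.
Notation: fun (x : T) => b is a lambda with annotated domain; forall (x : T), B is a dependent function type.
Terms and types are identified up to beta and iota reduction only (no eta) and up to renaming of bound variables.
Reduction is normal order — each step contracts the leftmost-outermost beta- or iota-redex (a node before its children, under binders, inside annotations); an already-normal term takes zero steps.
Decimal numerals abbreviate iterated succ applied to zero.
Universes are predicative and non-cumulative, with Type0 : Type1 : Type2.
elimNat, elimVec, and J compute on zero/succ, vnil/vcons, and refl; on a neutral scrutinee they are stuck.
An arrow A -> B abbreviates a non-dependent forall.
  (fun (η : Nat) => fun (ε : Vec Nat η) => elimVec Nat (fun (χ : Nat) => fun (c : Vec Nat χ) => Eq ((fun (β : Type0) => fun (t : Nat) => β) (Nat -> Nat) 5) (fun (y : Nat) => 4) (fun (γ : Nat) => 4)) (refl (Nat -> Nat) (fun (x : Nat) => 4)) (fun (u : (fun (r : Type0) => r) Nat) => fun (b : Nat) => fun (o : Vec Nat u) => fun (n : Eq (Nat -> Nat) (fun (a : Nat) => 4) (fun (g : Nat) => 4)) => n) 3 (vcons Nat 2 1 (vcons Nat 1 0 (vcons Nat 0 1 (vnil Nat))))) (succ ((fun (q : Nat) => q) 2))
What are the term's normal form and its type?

reduced normal form:
  fun (η : Vec Nat 3) => refl (Nat -> Nat) (fun (ε : Nat) => 4)
inferred type:
  Vec Nat 3 -> Eq (Nat -> Nat) (fun (η : Nat) => 4) (fun (ε : Nat) => 4)
observation: reduction starts at a beta-redex, and 18 normal-order steps reach the normal form.
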